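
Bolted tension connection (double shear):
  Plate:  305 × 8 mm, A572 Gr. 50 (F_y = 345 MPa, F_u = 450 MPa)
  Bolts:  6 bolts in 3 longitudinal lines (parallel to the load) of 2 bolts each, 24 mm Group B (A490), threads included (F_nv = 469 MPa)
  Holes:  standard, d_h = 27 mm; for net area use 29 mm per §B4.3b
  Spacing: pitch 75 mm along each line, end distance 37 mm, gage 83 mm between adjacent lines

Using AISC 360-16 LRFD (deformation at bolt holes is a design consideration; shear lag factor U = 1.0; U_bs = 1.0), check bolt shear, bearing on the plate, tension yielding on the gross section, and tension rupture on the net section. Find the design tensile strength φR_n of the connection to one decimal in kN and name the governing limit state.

588.6 kN (net-section rupture governs)

Bolt shear: A_b = π(24)²/4 = 452.39 mm². φR_n = 0.75 × 469 × 452.39 × 6 × 2 = 1909.5 kN.
Bearing (8 mm plate, F_u = 450 MPa): end bolts L_c = 37 − 27/2 = 23.5, R_n = min(1.2×23.5×8×450, 2.4×24×8×450) = 101.52 kN/bolt; interior L_c = 75 − 27 = 48, R_n = 207.36 kN/bolt. φR_n = 0.75 × (3×101.52 + 3×207.36) = 695.0 kN.
Tension yield (gross): A_g = 305×8 = 2440 mm². φR_n = 0.90 × 345 × 2440 = 757.6 kN.
Tension rupture (net): A_n = (305 − 3×29)×8 = 1744 mm² (U = 1.0, A_e = A_n). φR_n = 0.75 × 450 × 1744 = 588.6 kN.
Governing: min(1909.5, 695.0, 757.6, 588.6) = 588.6 kN → net-section rupture.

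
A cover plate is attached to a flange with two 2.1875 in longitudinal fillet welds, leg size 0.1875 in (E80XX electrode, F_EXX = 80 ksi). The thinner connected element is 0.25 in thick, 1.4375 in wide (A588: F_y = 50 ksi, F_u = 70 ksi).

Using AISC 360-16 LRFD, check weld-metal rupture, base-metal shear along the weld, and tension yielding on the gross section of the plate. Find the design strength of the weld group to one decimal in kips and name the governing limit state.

Weld metal: throat = 0.707×0.1875 = 0.13256 in, L = 2×2.1875 = 4.375 in. φR_n = 0.75 × 0.6 × 80 × 0.13256 × 4.375 = 20.9 kips.
Base metal shear (0.25 in plate): yield φR_n = 1.0×0.6×50×0.25×4.375 = 32.8 kips; rupture φR_n = 0.75×0.6×70×0.25×4.375 = 34.5 kips; take 32.8 kips (yield).
Tension yield (gross): A_g = 1.4375×0.25 = 0.35938 in². φR_n = 0.90 × 50 × 0.35938 = 16.2 kips.
Governing: min(20.9, 32.8, 16.2) = 16.2 kips → gross-section yield.

16.2 kips (gross-section yield governs)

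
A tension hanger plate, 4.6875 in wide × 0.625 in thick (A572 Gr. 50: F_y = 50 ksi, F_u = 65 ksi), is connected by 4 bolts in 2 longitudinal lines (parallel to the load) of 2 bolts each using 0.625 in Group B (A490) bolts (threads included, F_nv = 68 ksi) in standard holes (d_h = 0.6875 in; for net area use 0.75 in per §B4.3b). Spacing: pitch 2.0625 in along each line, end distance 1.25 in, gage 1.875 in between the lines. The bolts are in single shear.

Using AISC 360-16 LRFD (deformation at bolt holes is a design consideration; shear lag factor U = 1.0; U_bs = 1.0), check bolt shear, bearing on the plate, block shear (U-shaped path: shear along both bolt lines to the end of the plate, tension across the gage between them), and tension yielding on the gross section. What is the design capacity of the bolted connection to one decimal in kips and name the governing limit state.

Bolt shear: A_b = π(0.625)²/4 = 0.3068 in². φR_n = 0.75 × 68 × 0.3068 × 4 × 1 = 62.6 kips.
Bearing (0.625 in plate, F_u = 65 ksi): end bolts L_c = 1.25 − 0.6875/2 = 0.90625, R_n = min(1.2×0.90625×0.625×65, 2.4×0.625×0.625×65) = 44.18 kips/bolt; interior L_c = 2.0625 − 0.6875 = 1.375, R_n = 60.938 kips/bolt. φR_n = 0.75 × (2×44.18 + 2×60.938) = 157.7 kips.
Block shear: shear path 2×[1.25+1×2.0625] = 2×3.3125 in, A_gv = 4.1406, A_nv = 2×(3.3125 − 1.5×0.75)×0.625 = 2.7344 in²; tension across gage: (1.875 − 1×0.75)×0.625 = 0.70313 in². R_n = min(0.6×65×2.7344, 0.6×50×4.1406) + 1.0×65×0.70313 = min(106.64, 124.22) + 45.703 = 152.34 kips. φR_n = 0.75 × 152.34 = 114.3 kips.
Tension yield (gross): A_g = 4.6875×0.625 = 2.9297 in². φR_n = 0.90 × 50 × 2.9297 = 131.8 kips.
Governing: min(62.6, 157.7, 114.3, 131.8) = 62.6 kips → bolt shear.

62.6 kips (bolt shear governs)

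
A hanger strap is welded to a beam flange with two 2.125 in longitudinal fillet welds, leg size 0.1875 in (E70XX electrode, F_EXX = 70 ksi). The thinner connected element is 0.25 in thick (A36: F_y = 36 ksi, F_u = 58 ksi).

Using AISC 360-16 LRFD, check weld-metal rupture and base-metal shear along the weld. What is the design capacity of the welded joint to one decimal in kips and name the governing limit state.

17.7 kips (weld metal governs)

Weld metal: throat = 0.707×0.1875 = 0.13256 in, L = 2×2.125 = 4.25 in. φR_n = 0.75 × 0.6 × 70 × 0.13256 × 4.25 = 17.7 kips.
Base metal shear (0.25 in plate): yield φR_n = 1.0×0.6×36×0.25×4.25 = 23.0 kips; rupture φR_n = 0.75×0.6×58×0.25×4.25 = 27.7 kips; take 23.0 kips (yield).
Governing: min(17.7, 23.0) = 17.7 kips → weld metal.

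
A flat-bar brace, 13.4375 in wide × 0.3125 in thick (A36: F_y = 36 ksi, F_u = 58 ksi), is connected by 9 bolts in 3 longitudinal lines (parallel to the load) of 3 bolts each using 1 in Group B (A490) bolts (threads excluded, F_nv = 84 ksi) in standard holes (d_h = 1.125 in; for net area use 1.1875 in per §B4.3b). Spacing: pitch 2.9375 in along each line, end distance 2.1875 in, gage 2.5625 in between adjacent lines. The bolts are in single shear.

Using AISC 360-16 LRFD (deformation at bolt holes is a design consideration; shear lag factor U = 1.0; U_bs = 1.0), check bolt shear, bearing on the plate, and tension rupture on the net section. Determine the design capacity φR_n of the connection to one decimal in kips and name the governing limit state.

134.2 kips (net-section rupture governs)

Bolt shear: A_b = π(1)²/4 = 0.7854 in². φR_n = 0.75 × 84 × 0.7854 × 9 × 1 = 445.3 kips.
Bearing (0.3125 in plate, F_u = 58 ksi): end bolts L_c = 2.1875 − 1.125/2 = 1.625, R_n = min(1.2×1.625×0.3125×58, 2.4×1×0.3125×58) = 35.344 kips/bolt; interior L_c = 2.9375 − 1.125 = 1.8125, R_n = 39.422 kips/bolt. φR_n = 0.75 × (3×35.344 + 6×39.422) = 256.9 kips.
Tension rupture (net): A_n = (13.4375 − 3×1.1875)×0.3125 = 3.0859 in² (U = 1.0, A_e = A_n). φR_n = 0.75 × 58 × 3.0859 = 134.2 kips.
Governing: min(445.3, 256.9, 134.2) = 134.2 kips → net-section rupture.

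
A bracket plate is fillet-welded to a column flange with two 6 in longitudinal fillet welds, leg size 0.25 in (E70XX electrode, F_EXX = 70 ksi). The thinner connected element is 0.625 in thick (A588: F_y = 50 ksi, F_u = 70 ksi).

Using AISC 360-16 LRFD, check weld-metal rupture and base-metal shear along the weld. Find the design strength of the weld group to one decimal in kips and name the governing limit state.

66.8 kips (weld metal governs)

Weld metal: throat = 0.707×0.25 = 0.17675 in, L = 2×6 = 12 in. φR_n = 0.75 × 0.6 × 70 × 0.17675 × 12 = 66.8 kips.
Base metal shear (0.625 in plate): yield φR_n = 1.0×0.6×50×0.625×12 = 225.0 kips; rupture φR_n = 0.75×0.6×70×0.625×12 = 236.3 kips; take 225.0 kips (yield).
Governing: min(66.8, 225.0) = 66.8 kips → weld metal.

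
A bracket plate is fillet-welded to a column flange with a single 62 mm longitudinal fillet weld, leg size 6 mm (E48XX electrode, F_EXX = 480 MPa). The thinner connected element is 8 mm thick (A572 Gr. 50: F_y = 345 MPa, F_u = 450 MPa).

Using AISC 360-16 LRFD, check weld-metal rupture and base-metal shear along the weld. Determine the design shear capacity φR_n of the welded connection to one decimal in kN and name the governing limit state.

Weld metal: throat = 0.707×6 = 4.242 mm, L = 62 mm. φR_n = 0.75 × 0.6 × 480 × 4.242 × 62 = 56.8 kN.
Base metal shear (8 mm plate): yield φR_n = 1.0×0.6×345×8×62 = 102.7 kN; rupture φR_n = 0.75×0.6×450×8×62 = 100.4 kN; take 100.4 kN (rupture).
Governing: min(56.8, 100.4) = 56.8 kN → weld metal.

56.8 kN (weld metal governs)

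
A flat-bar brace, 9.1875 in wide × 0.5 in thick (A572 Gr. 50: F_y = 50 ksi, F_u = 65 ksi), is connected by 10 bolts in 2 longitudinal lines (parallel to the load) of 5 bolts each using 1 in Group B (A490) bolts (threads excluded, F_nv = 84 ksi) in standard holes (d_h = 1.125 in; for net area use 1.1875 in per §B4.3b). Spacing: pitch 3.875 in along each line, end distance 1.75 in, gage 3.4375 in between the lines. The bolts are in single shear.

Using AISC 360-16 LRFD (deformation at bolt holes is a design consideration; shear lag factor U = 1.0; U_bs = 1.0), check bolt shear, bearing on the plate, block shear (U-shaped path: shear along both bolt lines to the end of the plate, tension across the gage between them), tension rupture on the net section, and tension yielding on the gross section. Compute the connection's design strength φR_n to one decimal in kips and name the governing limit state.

Bolt shear: A_b = π(1)²/4 = 0.7854 in². φR_n = 0.75 × 84 × 0.7854 × 10 × 1 = 494.8 kips.
Bearing (0.5 in plate, F_u = 65 ksi): end bolts L_c = 1.75 − 1.125/2 = 1.1875, R_n = min(1.2×1.1875×0.5×65, 2.4×1×0.5×65) = 46.313 kips/bolt; interior L_c = 3.875 − 1.125 = 2.75, R_n = 78 kips/bolt. φR_n = 0.75 × (2×46.313 + 8×78) = 537.5 kips.
Block shear: shear path 2×[1.75+4×3.875] = 2×17.25 in, A_gv = 17.25, A_nv = 2×(17.25 − 4.5×1.1875)×0.5 = 11.906 in²; tension across gage: (3.4375 − 1×1.1875)×0.5 = 1.125 in². R_n = min(0.6×65×11.906, 0.6×50×17.25) + 1.0×65×1.125 = min(464.33, 517.5) + 73.125 = 537.46 kips. φR_n = 0.75 × 537.46 = 403.1 kips.
Tension rupture (net): A_n = (9.1875 − 2×1.1875)×0.5 = 3.4063 in² (U = 1.0, A_e = A_n). φR_n = 0.75 × 65 × 3.4063 = 166.1 kips.
Tension yield (gross): A_g = 9.1875×0.5 = 4.5938 in². φR_n = 0.90 × 50 × 4.5938 = 206.7 kips.
Governing: min(494.8, 537.5, 403.1, 166.1, 206.7) = 166.1 kips → net-section rupture.

166.1 kips (net-section rupture governs)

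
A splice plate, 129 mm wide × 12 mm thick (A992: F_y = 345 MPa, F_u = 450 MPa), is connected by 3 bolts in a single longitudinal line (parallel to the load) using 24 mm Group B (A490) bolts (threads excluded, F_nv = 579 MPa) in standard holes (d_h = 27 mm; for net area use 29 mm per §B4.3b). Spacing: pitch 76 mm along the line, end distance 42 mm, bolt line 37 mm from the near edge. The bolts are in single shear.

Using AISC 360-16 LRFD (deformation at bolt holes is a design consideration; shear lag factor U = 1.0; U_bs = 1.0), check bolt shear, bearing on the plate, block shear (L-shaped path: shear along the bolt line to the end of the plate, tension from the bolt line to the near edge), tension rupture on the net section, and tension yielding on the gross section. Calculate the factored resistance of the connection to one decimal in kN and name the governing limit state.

386.4 kN (block shear governs)

Bolt shear: A_b = π(24)²/4 = 452.39 mm². φR_n = 0.75 × 579 × 452.39 × 3 × 1 = 589.4 kN.
Bearing (12 mm plate, F_u = 450 MPa): end bolts L_c = 42 − 27/2 = 28.5, R_n = min(1.2×28.5×12×450, 2.4×24×12×450) = 184.68 kN/bolt; interior L_c = 76 − 27 = 49, R_n = 311.04 kN/bolt. φR_n = 0.75 × (1×184.68 + 2×311.04) = 605.1 kN.
Block shear: shear path 1×[42+2×76] = 1×194 mm, A_gv = 2328, A_nv = 1×(194 − 2.5×29)×12 = 1458 mm²; tension to near edge: (37 − 0.5×29)×12 = 270 mm². R_n = min(0.6×450×1458, 0.6×345×2328) + 1.0×450×270 = min(393.66, 481.9) + 121.5 = 515.16 kN. φR_n = 0.75 × 515.16 = 386.4 kN.
Tension rupture (net): A_n = (129 − 1×29)×12 = 1200 mm² (U = 1.0, A_e = A_n). φR_n = 0.75 × 450 × 1200 = 405.0 kN.
Tension yield (gross): A_g = 129×12 = 1548 mm². φR_n = 0.90 × 345 × 1548 = 480.7 kN.
Governing: min(589.4, 605.1, 386.4, 405.0, 480.7) = 386.4 kN → block shear.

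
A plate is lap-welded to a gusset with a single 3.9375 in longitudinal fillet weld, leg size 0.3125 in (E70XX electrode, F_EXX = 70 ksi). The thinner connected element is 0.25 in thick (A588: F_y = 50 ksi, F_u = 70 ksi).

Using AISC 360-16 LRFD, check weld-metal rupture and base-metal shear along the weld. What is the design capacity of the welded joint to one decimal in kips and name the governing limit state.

Weld metal: throat = 0.707×0.3125 = 0.22094 in, L = 3.9375 in. φR_n = 0.75 × 0.6 × 70 × 0.22094 × 3.9375 = 27.4 kips.
Base metal shear (0.25 in plate): yield φR_n = 1.0×0.6×50×0.25×3.9375 = 29.5 kips; rupture φR_n = 0.75×0.6×70×0.25×3.9375 = 31.0 kips; take 29.5 kips (yield).
Governing: min(27.4, 29.5) = 27.4 kips → weld metal.

27.4 kips (weld metal governs)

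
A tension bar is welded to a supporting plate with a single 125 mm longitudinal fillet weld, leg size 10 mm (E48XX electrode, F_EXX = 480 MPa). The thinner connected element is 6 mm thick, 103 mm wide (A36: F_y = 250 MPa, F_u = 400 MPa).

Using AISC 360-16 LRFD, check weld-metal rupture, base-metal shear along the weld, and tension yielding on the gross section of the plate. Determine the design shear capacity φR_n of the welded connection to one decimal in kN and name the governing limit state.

112.5 kN (base-metal shear governs)

Weld metal: throat = 0.707×10 = 7.07 mm, L = 125 mm. φR_n = 0.75 × 0.6 × 480 × 7.07 × 125 = 190.9 kN.
Base metal shear (6 mm plate): yield φR_n = 1.0×0.6×250×6×125 = 112.5 kN; rupture φR_n = 0.75×0.6×400×6×125 = 135.0 kN; take 112.5 kN (yield).
Tension yield (gross): A_g = 103×6 = 618 mm². φR_n = 0.90 × 250 × 618 = 139.1 kN.
Governing: min(190.9, 112.5, 139.1) = 112.5 kN → base-metal shear.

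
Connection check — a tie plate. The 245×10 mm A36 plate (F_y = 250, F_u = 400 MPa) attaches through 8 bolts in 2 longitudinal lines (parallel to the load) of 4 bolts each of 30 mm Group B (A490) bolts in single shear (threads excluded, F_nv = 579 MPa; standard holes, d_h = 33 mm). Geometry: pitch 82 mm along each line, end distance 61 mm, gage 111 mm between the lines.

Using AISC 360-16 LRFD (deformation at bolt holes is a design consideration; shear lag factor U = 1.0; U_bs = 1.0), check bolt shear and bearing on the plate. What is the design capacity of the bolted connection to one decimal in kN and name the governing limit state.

Bolt shear: A_b = π(30)²/4 = 706.86 mm². φR_n = 0.75 × 579 × 706.86 × 8 × 1 = 2455.6 kN.
Bearing (10 mm plate, F_u = 400 MPa): end bolts L_c = 61 − 33/2 = 44.5, R_n = min(1.2×44.5×10×400, 2.4×30×10×400) = 213.6 kN/bolt; interior L_c = 82 − 33 = 49, R_n = 235.2 kN/bolt. φR_n = 0.75 × (2×213.6 + 6×235.2) = 1378.8 kN.
Governing: min(2455.6, 1378.8) = 1378.8 kN → bearing.

1378.8 kN (bearing governs)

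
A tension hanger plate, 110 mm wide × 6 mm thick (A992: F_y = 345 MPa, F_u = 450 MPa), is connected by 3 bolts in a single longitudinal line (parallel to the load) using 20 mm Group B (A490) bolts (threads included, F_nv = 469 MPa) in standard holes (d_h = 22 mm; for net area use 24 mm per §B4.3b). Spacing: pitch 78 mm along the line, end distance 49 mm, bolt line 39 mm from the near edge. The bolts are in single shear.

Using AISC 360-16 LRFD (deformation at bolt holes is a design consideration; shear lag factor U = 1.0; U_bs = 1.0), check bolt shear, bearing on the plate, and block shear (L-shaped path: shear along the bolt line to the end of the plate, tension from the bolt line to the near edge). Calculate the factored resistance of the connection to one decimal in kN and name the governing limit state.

230.9 kN (block shear governs)

Bolt shear: A_b = π(20)²/4 = 314.16 mm². φR_n = 0.75 × 469 × 314.16 × 3 × 1 = 331.5 kN.
Bearing (6 mm plate, F_u = 450 MPa): end bolts L_c = 49 − 22/2 = 38, R_n = min(1.2×38×6×450, 2.4×20×6×450) = 123.12 kN/bolt; interior L_c = 78 − 22 = 56, R_n = 129.6 kN/bolt. φR_n = 0.75 × (1×123.12 + 2×129.6) = 286.7 kN.
Block shear: shear path 1×[49+2×78] = 1×205 mm, A_gv = 1230, A_nv = 1×(205 − 2.5×24)×6 = 870 mm²; tension to near edge: (39 − 0.5×24)×6 = 162 mm². R_n = min(0.6×450×870, 0.6×345×1230) + 1.0×450×162 = min(234.9, 254.61) + 72.9 = 307.8 kN. φR_n = 0.75 × 307.8 = 230.9 kN.
Governing: min(331.5, 286.7, 230.9) = 230.9 kN → block shear.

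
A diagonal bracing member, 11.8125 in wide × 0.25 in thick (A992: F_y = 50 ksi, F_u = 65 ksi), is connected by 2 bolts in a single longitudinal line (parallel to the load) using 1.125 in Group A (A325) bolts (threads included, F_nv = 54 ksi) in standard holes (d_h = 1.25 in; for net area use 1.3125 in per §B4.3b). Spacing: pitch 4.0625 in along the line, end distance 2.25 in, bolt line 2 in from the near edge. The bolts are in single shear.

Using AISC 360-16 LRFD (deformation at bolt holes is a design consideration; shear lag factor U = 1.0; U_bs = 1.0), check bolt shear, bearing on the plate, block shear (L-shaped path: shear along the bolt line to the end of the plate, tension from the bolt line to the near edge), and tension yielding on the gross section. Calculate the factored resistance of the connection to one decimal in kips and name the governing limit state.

Bolt shear: A_b = π(1.125)²/4 = 0.99402 in². φR_n = 0.75 × 54 × 0.99402 × 2 × 1 = 80.5 kips.
Bearing (0.25 in plate, F_u = 65 ksi): end bolts L_c = 2.25 − 1.25/2 = 1.625, R_n = min(1.2×1.625×0.25×65, 2.4×1.125×0.25×65) = 31.688 kips/bolt; interior L_c = 4.0625 − 1.25 = 2.8125, R_n = 43.875 kips/bolt. φR_n = 0.75 × (1×31.688 + 1×43.875) = 56.7 kips.
Block shear: shear path 1×[2.25+1×4.0625] = 1×6.3125 in, A_gv = 1.5781, A_nv = 1×(6.3125 − 1.5×1.3125)×0.25 = 1.0859 in²; tension to near edge: (2 − 0.5×1.3125)×0.25 = 0.33594 in². R_n = min(0.6×65×1.0859, 0.6×50×1.5781) + 1.0×65×0.33594 = min(42.35, 47.343) + 21.836 = 64.186 kips. φR_n = 0.75 × 64.186 = 48.1 kips.
Tension yield (gross): A_g = 11.8125×0.25 = 2.9531 in². φR_n = 0.90 × 50 × 2.9531 = 132.9 kips.
Governing: min(80.5, 56.7, 48.1, 132.9) = 48.1 kips → block shear.

48.1 kips (block shear governs)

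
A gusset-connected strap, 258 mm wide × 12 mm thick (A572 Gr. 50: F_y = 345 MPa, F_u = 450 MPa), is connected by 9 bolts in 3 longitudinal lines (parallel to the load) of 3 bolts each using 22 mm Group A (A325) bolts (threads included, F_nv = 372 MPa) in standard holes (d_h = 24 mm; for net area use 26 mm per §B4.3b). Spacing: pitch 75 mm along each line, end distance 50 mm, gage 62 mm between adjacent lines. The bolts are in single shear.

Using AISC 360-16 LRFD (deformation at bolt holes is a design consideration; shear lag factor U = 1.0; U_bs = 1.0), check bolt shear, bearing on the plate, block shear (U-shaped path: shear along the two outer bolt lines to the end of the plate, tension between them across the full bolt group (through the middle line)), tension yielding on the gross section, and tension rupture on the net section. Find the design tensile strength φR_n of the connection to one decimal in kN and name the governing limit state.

Bolt shear: A_b = π(22)²/4 = 380.13 mm². φR_n = 0.75 × 372 × 380.13 × 9 × 1 = 954.5 kN.
Bearing (12 mm plate, F_u = 450 MPa): end bolts L_c = 50 − 24/2 = 38, R_n = min(1.2×38×12×450, 2.4×22×12×450) = 246.24 kN/bolt; interior L_c = 75 − 24 = 51, R_n = 285.12 kN/bolt. φR_n = 0.75 × (3×246.24 + 6×285.12) = 1837.1 kN.
Block shear: shear path 2×[50+2×75] = 2×200 mm, A_gv = 4800, A_nv = 2×(200 − 2.5×26)×12 = 3240 mm²; tension across gage: (124 − 2×26)×12 = 864 mm². R_n = min(0.6×450×3240, 0.6×345×4800) + 1.0×450×864 = min(874.8, 993.6) + 388.8 = 1263.6 kN. φR_n = 0.75 × 1263.6 = 947.7 kN.
Tension yield (gross): A_g = 258×12 = 3096 mm². φR_n = 0.90 × 345 × 3096 = 961.3 kN.
Tension rupture (net): A_n = (258 − 3×26)×12 = 2160 mm² (U = 1.0, A_e = A_n). φR_n = 0.75 × 450 × 2160 = 729.0 kN.
Governing: min(954.5, 1837.1, 947.7, 961.3, 729.0) = 729.0 kN → net-section rupture.

729.0 kN (net-section rupture governs)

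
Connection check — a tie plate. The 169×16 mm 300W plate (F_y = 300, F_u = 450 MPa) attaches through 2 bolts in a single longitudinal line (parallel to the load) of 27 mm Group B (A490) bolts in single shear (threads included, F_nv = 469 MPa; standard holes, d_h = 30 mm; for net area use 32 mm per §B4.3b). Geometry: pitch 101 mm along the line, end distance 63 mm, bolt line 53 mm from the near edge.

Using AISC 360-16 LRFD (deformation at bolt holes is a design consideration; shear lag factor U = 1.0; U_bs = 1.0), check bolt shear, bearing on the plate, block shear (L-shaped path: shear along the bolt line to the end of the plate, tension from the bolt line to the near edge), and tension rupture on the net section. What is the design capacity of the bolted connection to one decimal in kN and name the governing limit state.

Bolt shear: A_b = π(27)²/4 = 572.56 mm². φR_n = 0.75 × 469 × 572.56 × 2 × 1 = 402.8 kN.
Bearing (16 mm plate, F_u = 450 MPa): end bolts L_c = 63 − 30/2 = 48, R_n = min(1.2×48×16×450, 2.4×27×16×450) = 414.72 kN/bolt; interior L_c = 101 − 30 = 71, R_n = 466.56 kN/bolt. φR_n = 0.75 × (1×414.72 + 1×466.56) = 661.0 kN.
Block shear: shear path 1×[63+1×101] = 1×164 mm, A_gv = 2624, A_nv = 1×(164 − 1.5×32)×16 = 1856 mm²; tension to near edge: (53 − 0.5×32)×16 = 592 mm². R_n = min(0.6×450×1856, 0.6×300×2624) + 1.0×450×592 = min(501.12, 472.32) + 266.4 = 738.72 kN. φR_n = 0.75 × 738.72 = 554.0 kN.
Tension rupture (net): A_n = (169 − 1×32)×16 = 2192 mm² (U = 1.0, A_e = A_n). φR_n = 0.75 × 450 × 2192 = 739.8 kN.
Governing: min(402.8, 661.0, 554.0, 739.8) = 402.8 kN → bolt shear.

402.8 kN (bolt shear governs)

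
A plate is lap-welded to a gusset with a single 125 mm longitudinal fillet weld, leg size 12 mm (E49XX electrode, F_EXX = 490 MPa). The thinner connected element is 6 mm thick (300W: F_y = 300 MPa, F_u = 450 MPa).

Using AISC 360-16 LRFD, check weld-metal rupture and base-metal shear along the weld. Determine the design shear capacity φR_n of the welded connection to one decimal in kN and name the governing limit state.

135.0 kN (base-metal shear governs)

Weld metal: throat = 0.707×12 = 8.484 mm, L = 125 mm. φR_n = 0.75 × 0.6 × 490 × 8.484 × 125 = 233.8 kN.
Base metal shear (6 mm plate): yield φR_n = 1.0×0.6×300×6×125 = 135.0 kN; rupture φR_n = 0.75×0.6×450×6×125 = 151.9 kN; take 135.0 kN (yield).
Governing: min(233.8, 135.0) = 135.0 kN → base-metal shear.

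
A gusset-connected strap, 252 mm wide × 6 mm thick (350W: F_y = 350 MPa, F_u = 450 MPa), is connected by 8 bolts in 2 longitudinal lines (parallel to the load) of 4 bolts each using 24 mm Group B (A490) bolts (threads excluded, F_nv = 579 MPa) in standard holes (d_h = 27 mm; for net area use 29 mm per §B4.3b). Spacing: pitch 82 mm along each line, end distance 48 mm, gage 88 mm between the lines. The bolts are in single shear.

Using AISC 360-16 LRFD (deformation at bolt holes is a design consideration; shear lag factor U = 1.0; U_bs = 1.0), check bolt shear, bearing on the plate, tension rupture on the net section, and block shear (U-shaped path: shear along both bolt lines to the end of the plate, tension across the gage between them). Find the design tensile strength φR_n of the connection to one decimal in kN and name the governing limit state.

392.9 kN (net-section rupture governs)

Bolt shear: A_b = π(24)²/4 = 452.39 mm². φR_n = 0.75 × 579 × 452.39 × 8 × 1 = 1571.6 kN.
Bearing (6 mm plate, F_u = 450 MPa): end bolts L_c = 48 − 27/2 = 34.5, R_n = min(1.2×34.5×6×450, 2.4×24×6×450) = 111.78 kN/bolt; interior L_c = 82 − 27 = 55, R_n = 155.52 kN/bolt. φR_n = 0.75 × (2×111.78 + 6×155.52) = 867.5 kN.
Tension rupture (net): A_n = (252 − 2×29)×6 = 1164 mm² (U = 1.0, A_e = A_n). φR_n = 0.75 × 450 × 1164 = 392.9 kN.
Block shear: shear path 2×[48+3×82] = 2×294 mm, A_gv = 3528, A_nv = 2×(294 − 3.5×29)×6 = 2310 mm²; tension across gage: (88 − 1×29)×6 = 354 mm². R_n = min(0.6×450×2310, 0.6×350×3528) + 1.0×450×354 = min(623.7, 740.88) + 159.3 = 783 kN. φR_n = 0.75 × 783 = 587.3 kN.
Governing: min(1571.6, 867.5, 392.9, 587.3) = 392.9 kN → net-section rupture.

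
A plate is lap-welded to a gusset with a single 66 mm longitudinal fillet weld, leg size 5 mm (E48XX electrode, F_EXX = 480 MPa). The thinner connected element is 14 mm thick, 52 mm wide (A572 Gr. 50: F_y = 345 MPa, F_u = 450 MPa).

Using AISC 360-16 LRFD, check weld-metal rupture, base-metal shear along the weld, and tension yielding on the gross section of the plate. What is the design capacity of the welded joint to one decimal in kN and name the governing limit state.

Weld metal: throat = 0.707×5 = 3.535 mm, L = 66 mm. φR_n = 0.75 × 0.6 × 480 × 3.535 × 66 = 50.4 kN.
Base metal shear (14 mm plate): yield φR_n = 1.0×0.6×345×14×66 = 191.3 kN; rupture φR_n = 0.75×0.6×450×14×66 = 187.1 kN; take 187.1 kN (rupture).
Tension yield (gross): A_g = 52×14 = 728 mm². φR_n = 0.90 × 345 × 728 = 226.0 kN.
Governing: min(50.4, 187.1, 226.0) = 50.4 kN → weld metal.

50.4 kN (weld metal governs)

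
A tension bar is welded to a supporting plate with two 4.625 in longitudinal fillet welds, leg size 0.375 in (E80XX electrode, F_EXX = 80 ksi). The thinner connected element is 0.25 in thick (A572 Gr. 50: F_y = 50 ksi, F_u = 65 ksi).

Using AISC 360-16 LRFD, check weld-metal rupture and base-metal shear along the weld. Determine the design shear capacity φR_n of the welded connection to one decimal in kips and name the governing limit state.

Weld metal: throat = 0.707×0.375 = 0.26513 in, L = 2×4.625 = 9.25 in. φR_n = 0.75 × 0.6 × 80 × 0.26513 × 9.25 = 88.3 kips.
Base metal shear (0.25 in plate): yield φR_n = 1.0×0.6×50×0.25×9.25 = 69.4 kips; rupture φR_n = 0.75×0.6×65×0.25×9.25 = 67.6 kips; take 67.6 kips (rupture).
Governing: min(88.3, 67.6) = 67.6 kips → base-metal shear.

67.6 kips (base-metal shear governs)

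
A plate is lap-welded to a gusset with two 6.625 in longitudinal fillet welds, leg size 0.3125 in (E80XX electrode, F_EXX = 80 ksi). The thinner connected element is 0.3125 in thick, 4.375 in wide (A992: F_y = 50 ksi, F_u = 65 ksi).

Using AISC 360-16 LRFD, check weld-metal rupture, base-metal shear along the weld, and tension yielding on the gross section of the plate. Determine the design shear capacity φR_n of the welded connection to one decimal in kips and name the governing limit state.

61.5 kips (gross-section yield governs)

Weld metal: throat = 0.707×0.3125 = 0.22094 in, L = 2×6.625 = 13.25 in. φR_n = 0.75 × 0.6 × 80 × 0.22094 × 13.25 = 105.4 kips.
Base metal shear (0.3125 in plate): yield φR_n = 1.0×0.6×50×0.3125×13.25 = 124.2 kips; rupture φR_n = 0.75×0.6×65×0.3125×13.25 = 121.1 kips; take 121.1 kips (rupture).
Tension yield (gross): A_g = 4.375×0.3125 = 1.3672 in². φR_n = 0.90 × 50 × 1.3672 = 61.5 kips.
Governing: min(105.4, 121.1, 61.5) = 61.5 kips → gross-section yield.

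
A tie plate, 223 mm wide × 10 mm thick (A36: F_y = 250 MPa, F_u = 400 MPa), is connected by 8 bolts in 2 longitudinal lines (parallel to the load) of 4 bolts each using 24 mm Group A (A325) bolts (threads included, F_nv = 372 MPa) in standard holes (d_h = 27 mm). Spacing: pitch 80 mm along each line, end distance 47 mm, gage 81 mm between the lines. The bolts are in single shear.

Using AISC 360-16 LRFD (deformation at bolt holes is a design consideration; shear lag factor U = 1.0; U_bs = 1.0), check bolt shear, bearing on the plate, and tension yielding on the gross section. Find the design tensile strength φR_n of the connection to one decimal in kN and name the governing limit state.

Bolt shear: A_b = π(24)²/4 = 452.39 mm². φR_n = 0.75 × 372 × 452.39 × 8 × 1 = 1009.7 kN.
Bearing (10 mm plate, F_u = 400 MPa): end bolts L_c = 47 − 27/2 = 33.5, R_n = min(1.2×33.5×10×400, 2.4×24×10×400) = 160.8 kN/bolt; interior L_c = 80 − 27 = 53, R_n = 230.4 kN/bolt. φR_n = 0.75 × (2×160.8 + 6×230.4) = 1278.0 kN.
Tension yield (gross): A_g = 223×10 = 2230 mm². φR_n = 0.90 × 250 × 2230 = 501.8 kN.
Governing: min(1009.7, 1278.0, 501.8) = 501.8 kN → gross-section yield.

501.8 kN (gross-section yield governs)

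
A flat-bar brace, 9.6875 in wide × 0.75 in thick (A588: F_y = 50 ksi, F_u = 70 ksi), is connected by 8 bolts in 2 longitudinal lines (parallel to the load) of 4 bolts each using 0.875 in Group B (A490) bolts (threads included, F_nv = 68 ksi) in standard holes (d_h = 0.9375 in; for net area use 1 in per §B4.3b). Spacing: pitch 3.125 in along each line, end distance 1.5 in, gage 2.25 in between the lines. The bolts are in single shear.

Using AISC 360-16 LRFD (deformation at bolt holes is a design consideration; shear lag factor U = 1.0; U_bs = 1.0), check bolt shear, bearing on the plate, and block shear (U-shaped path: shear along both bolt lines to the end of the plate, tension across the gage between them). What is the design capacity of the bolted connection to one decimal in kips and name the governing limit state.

Bolt shear: A_b = π(0.875)²/4 = 0.60132 in². φR_n = 0.75 × 68 × 0.60132 × 8 × 1 = 245.3 kips.
Bearing (0.75 in plate, F_u = 70 ksi): end bolts L_c = 1.5 − 0.9375/2 = 1.03125, R_n = min(1.2×1.03125×0.75×70, 2.4×0.875×0.75×70) = 64.969 kips/bolt; interior L_c = 3.125 − 0.9375 = 2.1875, R_n = 110.25 kips/bolt. φR_n = 0.75 × (2×64.969 + 6×110.25) = 593.6 kips.
Block shear: shear path 2×[1.5+3×3.125] = 2×10.875 in, A_gv = 16.313, A_nv = 2×(10.875 − 3.5×1)×0.75 = 11.063 in²; tension across gage: (2.25 − 1×1)×0.75 = 0.9375 in². R_n = min(0.6×70×11.063, 0.6×50×16.313) + 1.0×70×0.9375 = min(464.65, 489.39) + 65.625 = 530.28 kips. φR_n = 0.75 × 530.28 = 397.7 kips.
Governing: min(245.3, 593.6, 397.7) = 245.3 kips → bolt shear.

245.3 kips (bolt shear governs)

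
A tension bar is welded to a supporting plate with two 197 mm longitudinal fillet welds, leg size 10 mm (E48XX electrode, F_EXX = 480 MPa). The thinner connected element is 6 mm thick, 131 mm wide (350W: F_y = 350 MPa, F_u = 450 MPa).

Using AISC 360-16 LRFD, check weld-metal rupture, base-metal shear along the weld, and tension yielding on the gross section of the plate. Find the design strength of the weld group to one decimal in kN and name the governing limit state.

247.6 kN (gross-section yield governs)

Weld metal: throat = 0.707×10 = 7.07 mm, L = 2×197 = 394 mm. φR_n = 0.75 × 0.6 × 480 × 7.07 × 394 = 601.7 kN.
Base metal shear (6 mm plate): yield φR_n = 1.0×0.6×350×6×394 = 496.4 kN; rupture φR_n = 0.75×0.6×450×6×394 = 478.7 kN; take 478.7 kN (rupture).
Tension yield (gross): A_g = 131×6 = 786 mm². φR_n = 0.90 × 350 × 786 = 247.6 kN.
Governing: min(601.7, 478.7, 247.6) = 247.6 kN → gross-section yield.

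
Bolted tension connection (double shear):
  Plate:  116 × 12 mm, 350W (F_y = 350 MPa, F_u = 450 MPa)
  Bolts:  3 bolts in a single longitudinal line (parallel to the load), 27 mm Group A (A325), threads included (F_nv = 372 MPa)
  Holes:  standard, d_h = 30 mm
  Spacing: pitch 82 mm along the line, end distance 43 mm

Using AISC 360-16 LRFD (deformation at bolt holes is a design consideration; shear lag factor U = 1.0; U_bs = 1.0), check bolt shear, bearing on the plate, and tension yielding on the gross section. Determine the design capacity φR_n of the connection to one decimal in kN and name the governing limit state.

438.5 kN (gross-section yield governs)

Bolt shear: A_b = π(27)²/4 = 572.56 mm². φR_n = 0.75 × 372 × 572.56 × 3 × 2 = 958.5 kN.
Bearing (12 mm plate, F_u = 450 MPa): end bolts L_c = 43 − 30/2 = 28, R_n = min(1.2×28×12×450, 2.4×27×12×450) = 181.44 kN/bolt; interior L_c = 82 − 30 = 52, R_n = 336.96 kN/bolt. φR_n = 0.75 × (1×181.44 + 2×336.96) = 641.5 kN.
Tension yield (gross): A_g = 116×12 = 1392 mm². φR_n = 0.90 × 350 × 1392 = 438.5 kN.
Governing: min(958.5, 641.5, 438.5) = 438.5 kN → gross-section yield.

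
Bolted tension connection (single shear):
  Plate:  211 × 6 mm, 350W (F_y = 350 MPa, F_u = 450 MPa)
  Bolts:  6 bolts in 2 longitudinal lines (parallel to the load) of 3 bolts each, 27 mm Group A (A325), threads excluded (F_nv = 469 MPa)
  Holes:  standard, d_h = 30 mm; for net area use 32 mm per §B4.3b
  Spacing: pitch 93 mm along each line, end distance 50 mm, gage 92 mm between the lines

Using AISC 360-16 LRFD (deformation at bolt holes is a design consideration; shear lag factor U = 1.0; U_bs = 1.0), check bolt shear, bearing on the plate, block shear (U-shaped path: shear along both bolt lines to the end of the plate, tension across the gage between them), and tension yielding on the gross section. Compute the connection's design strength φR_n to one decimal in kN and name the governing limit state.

Bolt shear: A_b = π(27)²/4 = 572.56 mm². φR_n = 0.75 × 469 × 572.56 × 6 × 1 = 1208.4 kN.
Bearing (6 mm plate, F_u = 450 MPa): end bolts L_c = 50 − 30/2 = 35, R_n = min(1.2×35×6×450, 2.4×27×6×450) = 113.4 kN/bolt; interior L_c = 93 − 30 = 63, R_n = 174.96 kN/bolt. φR_n = 0.75 × (2×113.4 + 4×174.96) = 695.0 kN.
Block shear: shear path 2×[50+2×93] = 2×236 mm, A_gv = 2832, A_nv = 2×(236 − 2.5×32)×6 = 1872 mm²; tension across gage: (92 − 1×32)×6 = 360 mm². R_n = min(0.6×450×1872, 0.6×350×2832) + 1.0×450×360 = min(505.44, 594.72) + 162 = 667.44 kN. φR_n = 0.75 × 667.44 = 500.6 kN.
Tension yield (gross): A_g = 211×6 = 1266 mm². φR_n = 0.90 × 350 × 1266 = 398.8 kN.
Governing: min(1208.4, 695.0, 500.6, 398.8) = 398.8 kN → gross-section yield.

398.8 kN (gross-section yield governs)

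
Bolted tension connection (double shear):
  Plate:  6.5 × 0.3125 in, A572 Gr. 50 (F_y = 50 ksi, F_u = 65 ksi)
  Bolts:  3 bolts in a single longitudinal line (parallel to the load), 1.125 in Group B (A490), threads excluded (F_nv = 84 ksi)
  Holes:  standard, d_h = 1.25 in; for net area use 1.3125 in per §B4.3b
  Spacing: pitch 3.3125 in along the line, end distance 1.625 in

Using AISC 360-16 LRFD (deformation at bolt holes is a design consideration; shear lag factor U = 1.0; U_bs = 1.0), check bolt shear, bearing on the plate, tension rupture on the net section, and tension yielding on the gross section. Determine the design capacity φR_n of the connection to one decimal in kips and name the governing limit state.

79.0 kips (net-section rupture governs)

Bolt shear: A_b = π(1.125)²/4 = 0.99402 in². φR_n = 0.75 × 84 × 0.99402 × 3 × 2 = 375.7 kips.
Bearing (0.3125 in plate, F_u = 65 ksi): end bolts L_c = 1.625 − 1.25/2 = 1, R_n = min(1.2×1×0.3125×65, 2.4×1.125×0.3125×65) = 24.375 kips/bolt; interior L_c = 3.3125 − 1.25 = 2.0625, R_n = 50.273 kips/bolt. φR_n = 0.75 × (1×24.375 + 2×50.273) = 93.7 kips.
Tension rupture (net): A_n = (6.5 − 1×1.3125)×0.3125 = 1.6211 in² (U = 1.0, A_e = A_n). φR_n = 0.75 × 65 × 1.6211 = 79.0 kips.
Tension yield (gross): A_g = 6.5×0.3125 = 2.0313 in². φR_n = 0.90 × 50 × 2.0313 = 91.4 kips.
Governing: min(375.7, 93.7, 79.0, 91.4) = 79.0 kips → net-section rupture.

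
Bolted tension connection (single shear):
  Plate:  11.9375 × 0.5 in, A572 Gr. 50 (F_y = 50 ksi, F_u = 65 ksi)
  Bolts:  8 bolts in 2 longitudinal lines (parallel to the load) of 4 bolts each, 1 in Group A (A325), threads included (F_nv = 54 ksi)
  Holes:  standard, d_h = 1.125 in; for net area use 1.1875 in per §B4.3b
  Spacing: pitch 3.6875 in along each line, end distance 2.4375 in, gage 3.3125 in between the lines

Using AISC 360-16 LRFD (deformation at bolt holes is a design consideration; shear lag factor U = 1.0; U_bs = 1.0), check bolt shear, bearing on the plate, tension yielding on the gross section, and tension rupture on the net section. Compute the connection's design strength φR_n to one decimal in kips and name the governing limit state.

233.1 kips (net-section rupture governs)

Bolt shear: A_b = π(1)²/4 = 0.7854 in². φR_n = 0.75 × 54 × 0.7854 × 8 × 1 = 254.5 kips.
Bearing (0.5 in plate, F_u = 65 ksi): end bolts L_c = 2.4375 − 1.125/2 = 1.875, R_n = min(1.2×1.875×0.5×65, 2.4×1×0.5×65) = 73.125 kips/bolt; interior L_c = 3.6875 − 1.125 = 2.5625, R_n = 78 kips/bolt. φR_n = 0.75 × (2×73.125 + 6×78) = 460.7 kips.
Tension yield (gross): A_g = 11.9375×0.5 = 5.9688 in². φR_n = 0.90 × 50 × 5.9688 = 268.6 kips.
Tension rupture (net): A_n = (11.9375 − 2×1.1875)×0.5 = 4.7813 in² (U = 1.0, A_e = A_n). φR_n = 0.75 × 65 × 4.7813 = 233.1 kips.
Governing: min(254.5, 460.7, 268.6, 233.1) = 233.1 kips → net-section rupture.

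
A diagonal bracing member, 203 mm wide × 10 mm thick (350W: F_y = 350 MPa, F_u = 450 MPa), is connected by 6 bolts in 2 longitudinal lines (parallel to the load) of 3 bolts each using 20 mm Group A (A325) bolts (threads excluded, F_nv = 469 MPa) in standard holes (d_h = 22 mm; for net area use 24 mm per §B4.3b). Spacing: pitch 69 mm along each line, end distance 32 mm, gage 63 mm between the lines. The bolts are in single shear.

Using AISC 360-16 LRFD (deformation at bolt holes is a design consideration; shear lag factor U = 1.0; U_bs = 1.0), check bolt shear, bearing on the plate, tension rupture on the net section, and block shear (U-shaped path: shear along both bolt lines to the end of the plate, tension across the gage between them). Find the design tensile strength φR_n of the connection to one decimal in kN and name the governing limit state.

Bolt shear: A_b = π(20)²/4 = 314.16 mm². φR_n = 0.75 × 469 × 314.16 × 6 × 1 = 663.0 kN.
Bearing (10 mm plate, F_u = 450 MPa): end bolts L_c = 32 − 22/2 = 21, R_n = min(1.2×21×10×450, 2.4×20×10×450) = 113.4 kN/bolt; interior L_c = 69 − 22 = 47, R_n = 216 kN/bolt. φR_n = 0.75 × (2×113.4 + 4×216) = 818.1 kN.
Tension rupture (net): A_n = (203 − 2×24)×10 = 1550 mm² (U = 1.0, A_e = A_n). φR_n = 0.75 × 450 × 1550 = 523.1 kN.
Block shear: shear path 2×[32+2×69] = 2×170 mm, A_gv = 3400, A_nv = 2×(170 − 2.5×24)×10 = 2200 mm²; tension across gage: (63 − 1×24)×10 = 390 mm². R_n = min(0.6×450×2200, 0.6×350×3400) + 1.0×450×390 = min(594, 714) + 175.5 = 769.5 kN. φR_n = 0.75 × 769.5 = 577.1 kN.
Governing: min(663.0, 818.1, 523.1, 577.1) = 523.1 kN → net-section rupture.

523.1 kN (net-section rupture governs)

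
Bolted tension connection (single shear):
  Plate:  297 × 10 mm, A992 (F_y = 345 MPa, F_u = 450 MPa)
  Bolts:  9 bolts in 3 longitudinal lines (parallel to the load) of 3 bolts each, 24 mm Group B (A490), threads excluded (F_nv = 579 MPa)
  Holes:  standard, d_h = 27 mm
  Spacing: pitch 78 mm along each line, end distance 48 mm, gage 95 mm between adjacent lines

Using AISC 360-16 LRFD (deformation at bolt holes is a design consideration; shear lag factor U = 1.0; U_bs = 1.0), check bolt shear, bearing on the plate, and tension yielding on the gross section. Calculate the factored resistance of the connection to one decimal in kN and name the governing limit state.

Bolt shear: A_b = π(24)²/4 = 452.39 mm². φR_n = 0.75 × 579 × 452.39 × 9 × 1 = 1768.1 kN.
Bearing (10 mm plate, F_u = 450 MPa): end bolts L_c = 48 − 27/2 = 34.5, R_n = min(1.2×34.5×10×450, 2.4×24×10×450) = 186.3 kN/bolt; interior L_c = 78 − 27 = 51, R_n = 259.2 kN/bolt. φR_n = 0.75 × (3×186.3 + 6×259.2) = 1585.6 kN.
Tension yield (gross): A_g = 297×10 = 2970 mm². φR_n = 0.90 × 345 × 2970 = 922.2 kN.
Governing: min(1768.1, 1585.6, 922.2) = 922.2 kN → gross-section yield.

922.2 kN (gross-section yield governs)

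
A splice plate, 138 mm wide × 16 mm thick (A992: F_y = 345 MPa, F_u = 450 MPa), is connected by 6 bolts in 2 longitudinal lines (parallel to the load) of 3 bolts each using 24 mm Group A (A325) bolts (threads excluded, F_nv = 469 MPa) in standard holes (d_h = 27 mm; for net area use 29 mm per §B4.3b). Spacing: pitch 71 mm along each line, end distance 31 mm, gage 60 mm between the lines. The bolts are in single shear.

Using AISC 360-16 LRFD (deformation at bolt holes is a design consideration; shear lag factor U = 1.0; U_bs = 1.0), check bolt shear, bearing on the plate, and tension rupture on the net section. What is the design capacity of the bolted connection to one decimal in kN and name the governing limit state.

432.0 kN (net-section rupture governs)

Bolt shear: A_b = π(24)²/4 = 452.39 mm². φR_n = 0.75 × 469 × 452.39 × 6 × 1 = 954.8 kN.
Bearing (16 mm plate, F_u = 450 MPa): end bolts L_c = 31 − 27/2 = 17.5, R_n = min(1.2×17.5×16×450, 2.4×24×16×450) = 151.2 kN/bolt; interior L_c = 71 − 27 = 44, R_n = 380.16 kN/bolt. φR_n = 0.75 × (2×151.2 + 4×380.16) = 1367.3 kN.
Tension rupture (net): A_n = (138 − 2×29)×16 = 1280 mm² (U = 1.0, A_e = A_n). φR_n = 0.75 × 450 × 1280 = 432.0 kN.
Governing: min(954.8, 1367.3, 432.0) = 432.0 kN → net-section rupture.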